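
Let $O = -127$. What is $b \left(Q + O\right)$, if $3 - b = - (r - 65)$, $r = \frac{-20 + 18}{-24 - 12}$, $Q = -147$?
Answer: $\frac{152755}{9} \approx 16973.0$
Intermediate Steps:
$r = \frac{1}{18}$ ($r = - \frac{2}{-36} = \left(-2\right) \left(- \frac{1}{36}\right) = \frac{1}{18} \approx 0.055556$)
$b = - \frac{1115}{18}$ ($b = 3 - - (\frac{1}{18} - 65) = 3 - \left(-1\right) \left(- \frac{1169}{18}\right) = 3 - \frac{1169}{18} = - \frac{1115}{18} \approx -61.944$)
$b \left(Q + O\right) = - \frac{1115 \left(-147 - 127\right)}{18} = \left(- \frac{1115}{18}\right) \left(-274\right) = \frac{152755}{9}$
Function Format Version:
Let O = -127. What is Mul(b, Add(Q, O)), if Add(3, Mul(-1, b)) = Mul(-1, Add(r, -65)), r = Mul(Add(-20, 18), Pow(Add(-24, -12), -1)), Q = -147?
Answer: Rational(152755, 9) ≈ 16973.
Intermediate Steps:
r = Rational(1, 18) (r = Mul(-2, Pow(-36, -1)) = Mul(-2, Rational(-1, 36)) = Rational(1, 18) ≈ 0.055556)
b = Rational(-1115, 18) (b = Add(3, Mul(-1, Mul(-1, Add(Rational(1, 18), -65)))) = Add(3, Mul(-1, Mul(-1, Rational(-1169, 18)))) = Add(3, Mul(-1, Rational(1169, 18))) = Add(3, Rational(-1169, 18)) = Rational(-1115, 18) ≈ -61.944)
Mul(b, Add(Q, O)) = Mul(Rational(-1115, 18), Add(-147, -127)) = Mul(Rational(-1115, 18), -274) = Rational(152755, 9)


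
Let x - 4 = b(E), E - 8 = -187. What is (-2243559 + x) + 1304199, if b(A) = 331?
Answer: -939025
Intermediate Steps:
E = -179 (E = 8 - 187 = -179)
x = 335 (x = 4 + 331 = 335)
(-2243559 + x) + 1304199 = (-2243559 + 335) + 1304199 = -2243224 + 1304199 = -939025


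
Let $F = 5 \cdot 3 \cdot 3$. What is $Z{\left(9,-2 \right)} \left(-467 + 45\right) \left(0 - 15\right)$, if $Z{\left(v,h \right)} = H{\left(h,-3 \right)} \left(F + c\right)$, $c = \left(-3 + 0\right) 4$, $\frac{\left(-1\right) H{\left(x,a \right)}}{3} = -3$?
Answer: $1880010$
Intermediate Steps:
$H{\left(x,a \right)} = 9$ ($H{\left(x,a \right)} = \left(-3\right) \left(-3\right) = 9$)
$F = 45$ ($F = 15 \cdot 3 = 45$)
$c = -12$ ($c = \left(-3\right) 4 = -12$)
$Z{\left(v,h \right)} = 297$ ($Z{\left(v,h \right)} = 9 \left(45 - 12\right) = 9 \cdot 33 = 297$)
$Z{\left(9,-2 \right)} \left(-467 + 45\right) \left(0 - 15\right) = 297 \left(-467 + 45\right) \left(0 - 15\right) = 297 \left(\left(-422\right) \left(-15\right)\right) = 297 \cdot 6330 = 1880010$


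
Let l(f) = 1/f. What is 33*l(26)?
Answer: 33/26 ≈ 1.2692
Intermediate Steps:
33*l(26) = 33/26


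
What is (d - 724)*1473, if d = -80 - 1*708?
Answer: -2227176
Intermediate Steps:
d = -788 (d = -80 - 708 = -788)
(d - 724)*1473 = (-788 - 724)*1473 = -1512*1473 = -2227176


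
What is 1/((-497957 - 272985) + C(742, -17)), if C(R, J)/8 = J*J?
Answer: -1/768630 ≈ -1.3010e-6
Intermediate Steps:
C(R, J) = 8*J² (C(R, J) = 8*(J*J) = 8*J²)
1/((-497957 - 272985) + C(742, -17)) = 1/((-497957 - 272985) + 8*(-17)²) = 1/(-770942 + 8*289) = 1/(-770942 + 2312) = 1/(-768630) = -1/768630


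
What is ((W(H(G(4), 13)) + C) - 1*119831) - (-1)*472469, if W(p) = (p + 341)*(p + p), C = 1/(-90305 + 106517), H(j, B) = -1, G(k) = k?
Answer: 5705943097/16212 ≈ 3.5196e+5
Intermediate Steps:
C = 1/16212 ≈ 6.1683e-5
W(p) = 2*p*(341 + p) (W(p) = (341 + p)*(2*p) = 2*p*(341 + p))
((W(H(G(4), 13)) + C) - 1*119831) - (-1)*472469 = ((2*(-1)*(341 - 1) + 1/16212) - 1*119831) - (-1)*472469 = ((2*(-1)*340 + 1/16212) - 119831) - 1*(-472469) = ((-680 + 1/16212) - 119831) + 472469 = (-11024159/16212 - 119831) + 472469 = -1953724331/16212 + 472469 = 5705943097/16212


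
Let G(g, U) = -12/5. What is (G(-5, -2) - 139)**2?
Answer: 499849/25 ≈ 19994.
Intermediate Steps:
G(g, U) = -12/5 (G(g, U) = -12*1/5 = -12/5)
(G(-5, -2) - 139)**2 = (-12/5 - 139)**2 = (-707/5)**2 = 499849/25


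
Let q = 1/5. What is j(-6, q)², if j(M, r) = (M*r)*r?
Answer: 36/625 ≈ 0.057600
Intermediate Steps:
q = ⅕ ≈ 0.20000
j(M, r) = M*r²
j(-6, q)² = (-6*(⅕)²)² = (-6*1/25)² = (-6/25)² = 36/625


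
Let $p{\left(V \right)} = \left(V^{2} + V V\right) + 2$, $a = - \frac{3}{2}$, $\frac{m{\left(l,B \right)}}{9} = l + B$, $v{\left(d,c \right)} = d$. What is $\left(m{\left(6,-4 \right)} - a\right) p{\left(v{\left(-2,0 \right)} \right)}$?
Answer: $195$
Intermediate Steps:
$m{\left(l,B \right)} = 9 B + 9 l$ ($m{\left(l,B \right)} = 9 \left(l + B\right) = 9 \left(B + l\right) = 9 B + 9 l$)
$a = - \frac{3}{2}$ ($a = \left(-3\right) \frac{1}{2} = - \frac{3}{2} \approx -1.5$)
$p{\left(V \right)} = 2 + 2 V^{2}$ ($p{\left(V \right)} = \left(V^{2} + V^{2}\right) + 2 = 2 V^{2} + 2 = 2 + 2 V^{2}$)
$\left(m{\left(6,-4 \right)} - a\right) p{\left(v{\left(-2,0 \right)} \right)} = \left(\left(9 \left(-4\right) + 9 \cdot 6\right) - - \frac{3}{2}\right) \left(2 + 2 \left(-2\right)^{2}\right) = \left(\left(-36 + 54\right) + \frac{3}{2}\right) \left(2 + 2 \cdot 4\right) = \left(18 + \frac{3}{2}\right) \left(2 + 8\right) = \frac{39}{2} \cdot 10 = 195$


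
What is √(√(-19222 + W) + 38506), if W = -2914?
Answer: √(38506 + 2*I*√5534) ≈ 196.23 + 0.3791*I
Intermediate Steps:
√(√(-19222 + W) + 38506) = √(√(-19222 - 2914) + 38506) = √(√(-22136) + 38506) = √(2*I*√5534 + 38506) = √(38506 + 2*I*√5534)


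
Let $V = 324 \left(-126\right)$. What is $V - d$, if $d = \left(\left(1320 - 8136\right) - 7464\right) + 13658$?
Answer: $-40202$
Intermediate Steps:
$d = -622$ ($d = \left(-6816 - 7464\right) + 13658 = -14280 + 13658 = -622$)
$V = -40824$
$V - d = -40824 - -622 = -40824 + 622 = -40202$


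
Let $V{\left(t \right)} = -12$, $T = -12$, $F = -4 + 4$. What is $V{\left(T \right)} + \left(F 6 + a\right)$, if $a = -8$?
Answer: $-20$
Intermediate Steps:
$F = 0$
$V{\left(T \right)} + \left(F 6 + a\right) = -12 + \left(0 \cdot 6 - 8\right) = -12 + \left(0 - 8\right) = -12 - 8 = -20$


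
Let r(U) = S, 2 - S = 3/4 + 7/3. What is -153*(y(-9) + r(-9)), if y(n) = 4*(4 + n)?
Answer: 12903/4 ≈ 3225.8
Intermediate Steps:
S = -13/12 (S = 2 - (3/4 + 7/3) = 2 - (3*(¼) + 7*(⅓)) = 2 - (¾ + 7/3) = 2 - 1*37/12 = 2 - 37/12 = -13/12 ≈ -1.0833)
y(n) = 16 + 4*n
r(U) = -13/12
-153*(y(-9) + r(-9)) = -153*((16 + 4*(-9)) - 13/12) = -153*((16 - 36) - 13/12) = -153*(-20 - 13/12) = -153*(-253/12) = 12903/4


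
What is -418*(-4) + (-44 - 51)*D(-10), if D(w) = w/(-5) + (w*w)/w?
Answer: 2432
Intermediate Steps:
D(w) = 4*w/5 (D(w) = w*(-⅕) + w²/w = -w/5 + w = 4*w/5)
-418*(-4) + (-44 - 51)*D(-10) = -418*(-4) + (-44 - 51)*((⅘)*(-10)) = 1672 - 95*(-8) = 1672 + 760 = 2432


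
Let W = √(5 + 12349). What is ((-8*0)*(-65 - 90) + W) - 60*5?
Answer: -300 + √12354 ≈ -188.85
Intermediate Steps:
W = √12354 ≈ 111.15
((-8*0)*(-65 - 90) + W) - 60*5 = ((-8*0)*(-65 - 90) + √12354) - 60*5 = (0*(-155) + √12354) - 300 = (0 + √12354) - 300 = √12354 - 300 = -300 + √12354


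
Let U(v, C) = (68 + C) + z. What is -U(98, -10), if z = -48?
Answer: -10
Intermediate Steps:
U(v, C) = 20 + C (U(v, C) = (68 + C) - 48 = 20 + C)
-U(98, -10) = -(20 - 10) = -1*10 = -10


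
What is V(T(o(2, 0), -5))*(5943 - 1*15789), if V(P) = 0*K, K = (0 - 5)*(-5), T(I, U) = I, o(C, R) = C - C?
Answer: 0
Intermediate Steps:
o(C, R) = 0
K = 25 (K = -5*(-5) = 25)
V(P) = 0 (V(P) = 0*25 = 0)
V(T(o(2, 0), -5))*(5943 - 1*15789) = 0*(5943 - 1*15789) = 0*(5943 - 15789) = 0*(-9846) = 0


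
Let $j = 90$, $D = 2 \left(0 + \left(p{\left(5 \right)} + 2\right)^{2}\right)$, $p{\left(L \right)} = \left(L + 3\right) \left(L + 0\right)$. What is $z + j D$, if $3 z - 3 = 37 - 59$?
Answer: $\frac{952541}{3} \approx 3.1751 \cdot 10^{5}$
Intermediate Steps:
$p{\left(L \right)} = L \left(3 + L\right)$ ($p{\left(L \right)} = \left(3 + L\right) L = L \left(3 + L\right)$)
$z = - \frac{19}{3}$ ($z = 1 + \frac{37 - 59}{3} = 1 + \frac{1}{3} \left(-22\right) = 1 - \frac{22}{3} = - \frac{19}{3} \approx -6.3333$)
$D = 3528$ ($D = 2 \left(0 + \left(5 \left(3 + 5\right) + 2\right)^{2}\right) = 2 \left(0 + \left(5 \cdot 8 + 2\right)^{2}\right) = 2 \left(0 + \left(40 + 2\right)^{2}\right) = 2 \left(0 + 42^{2}\right) = 2 \left(0 + 1764\right) = 2 \cdot 1764 = 3528$)
$z + j D = - \frac{19}{3} + 90 \cdot 3528 = - \frac{19}{3} + 317520 = \frac{952541}{3}$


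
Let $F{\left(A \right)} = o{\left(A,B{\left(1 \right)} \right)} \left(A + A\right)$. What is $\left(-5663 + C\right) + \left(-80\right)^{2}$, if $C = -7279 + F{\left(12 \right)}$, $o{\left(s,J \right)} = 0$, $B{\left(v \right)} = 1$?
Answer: $-6542$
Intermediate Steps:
$F{\left(A \right)} = 0$ ($F{\left(A \right)} = 0 \left(A + A\right) = 0 \cdot 2 A = 0$)
$C = -7279$ ($C = -7279 + 0 = -7279$)
$\left(-5663 + C\right) + \left(-80\right)^{2} = \left(-5663 - 7279\right) + \left(-80\right)^{2} = -12942 + 6400 = -6542$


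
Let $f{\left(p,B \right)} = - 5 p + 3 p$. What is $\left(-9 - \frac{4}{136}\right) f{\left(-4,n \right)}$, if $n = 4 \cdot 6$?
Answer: $- \frac{1228}{17} \approx -72.235$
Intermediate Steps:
$n = 24$
$f{\left(p,B \right)} = - 2 p$
$\left(-9 - \frac{4}{136}\right) f{\left(-4,n \right)} = \left(-9 - \frac{4}{136}\right) \left(\left(-2\right) \left(-4\right)\right) = \left(-9 - \frac{1}{34}\right) 8 = \left(- \frac{307}{34}\right) 8 = - \frac{1228}{17}$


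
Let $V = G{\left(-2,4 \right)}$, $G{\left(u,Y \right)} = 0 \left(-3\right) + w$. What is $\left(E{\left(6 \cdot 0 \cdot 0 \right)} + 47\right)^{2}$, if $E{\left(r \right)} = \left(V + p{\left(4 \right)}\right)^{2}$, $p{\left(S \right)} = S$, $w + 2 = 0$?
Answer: $2601$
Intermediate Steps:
$w = -2$ ($w = -2 + 0 = -2$)
$G{\left(u,Y \right)} = -2$ ($G{\left(u,Y \right)} = 0 \left(-3\right) - 2 = 0 - 2 = -2$)
$V = -2$
$E{\left(r \right)} = 4$ ($E{\left(r \right)} = \left(-2 + 4\right)^{2} = 2^{2} = 4$)
$\left(E{\left(6 \cdot 0 \cdot 0 \right)} + 47\right)^{2} = \left(4 + 47\right)^{2} = 51^{2} = 2601$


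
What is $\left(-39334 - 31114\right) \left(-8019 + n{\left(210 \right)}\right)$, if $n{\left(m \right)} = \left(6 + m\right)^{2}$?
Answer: $-2721899376$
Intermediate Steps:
$\left(-39334 - 31114\right) \left(-8019 + n{\left(210 \right)}\right) = \left(-39334 - 31114\right) \left(-8019 + \left(6 + 210\right)^{2}\right) = - 70448 \left(-8019 + 216^{2}\right) = - 70448 \left(-8019 + 46656\right) = \left(-70448\right) 38637 = -2721899376$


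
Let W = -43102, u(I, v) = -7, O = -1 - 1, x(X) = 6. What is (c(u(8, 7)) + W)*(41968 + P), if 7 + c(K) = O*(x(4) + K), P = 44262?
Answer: -3717116610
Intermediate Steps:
O = -2
c(K) = -19 - 2*K (c(K) = -7 - 2*(6 + K) = -7 + (-12 - 2*K) = -19 - 2*K)
(c(u(8, 7)) + W)*(41968 + P) = ((-19 - 2*(-7)) - 43102)*(41968 + 44262) = ((-19 + 14) - 43102)*86230 = (-5 - 43102)*86230 = -43107*86230 = -3717116610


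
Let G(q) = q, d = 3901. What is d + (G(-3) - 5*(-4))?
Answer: 3918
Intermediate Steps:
d + (G(-3) - 5*(-4)) = 3901 + (-3 - 5*(-4)) = 3901 + (-3 + 20) = 3901 + 17 = 3918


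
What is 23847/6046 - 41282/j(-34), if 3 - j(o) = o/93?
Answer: -23204496285/1892398 ≈ -12262.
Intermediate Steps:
j(o) = 3 - o/93
23847/6046 - 41282/j(-34) = 23847/6046 - 41282/(3 - 1/93*(-34)) = 23847*(1/6046) - 41282/(3 + 34/93) = 23847/6046 - 41282/313/93 = 23847/6046 - 41282*93/313 = 23847/6046 - 3839226/313 = -23204496285/1892398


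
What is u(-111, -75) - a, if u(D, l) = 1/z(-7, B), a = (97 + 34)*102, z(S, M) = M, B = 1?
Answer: -13361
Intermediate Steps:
a = 13362 (a = 131*102 = 13362)
u(D, l) = 1 (u(D, l) = 1/1 = 1)
u(-111, -75) - a = 1 - 1*13362 = 1 - 13362 = -13361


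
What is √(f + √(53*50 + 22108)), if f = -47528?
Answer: √(-47528 + √24758) ≈ 217.65*I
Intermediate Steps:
√(f + √(53*50 + 22108)) = √(-47528 + √(53*50 + 22108)) = √(-47528 + √(2650 + 22108)) = √(-47528 + √24758)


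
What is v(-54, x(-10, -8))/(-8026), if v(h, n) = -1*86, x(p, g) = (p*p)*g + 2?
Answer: 43/4013 ≈ 0.010715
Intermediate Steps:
x(p, g) = 2 + g*p**2 (x(p, g) = p**2*g + 2 = g*p**2 + 2 = 2 + g*p**2)
v(h, n) = -86
v(-54, x(-10, -8))/(-8026) = -86/(-8026) = -86*(-1/8026) = 43/4013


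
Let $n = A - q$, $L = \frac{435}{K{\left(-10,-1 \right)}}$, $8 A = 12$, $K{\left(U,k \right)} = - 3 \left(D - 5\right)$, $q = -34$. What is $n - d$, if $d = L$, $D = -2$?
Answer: $\frac{207}{14} \approx 14.786$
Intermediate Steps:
$K{\left(U,k \right)} = 21$ ($K{\left(U,k \right)} = - 3 \left(-2 - 5\right) = \left(-3\right) \left(-7\right) = 21$)
$A = \frac{3}{2}$ ($A = \frac{1}{8} \cdot 12 = \frac{3}{2} \approx 1.5$)
$L = \frac{145}{7}$ ($L = \frac{435}{21} = 435 \cdot \frac{1}{21} = \frac{145}{7} \approx 20.714$)
$d = \frac{145}{7} \approx 20.714$
$n = \frac{71}{2}$ ($n = \frac{3}{2} - -34 = \frac{3}{2} + 34 = \frac{71}{2} \approx 35.5$)
$n - d = \frac{71}{2} - \frac{145}{7} = \frac{207}{14}$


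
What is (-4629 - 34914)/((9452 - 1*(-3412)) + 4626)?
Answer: -13181/5830 ≈ -2.2609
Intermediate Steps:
(-4629 - 34914)/((9452 - 1*(-3412)) + 4626) = -39543/((9452 + 3412) + 4626) = -39543/(12864 + 4626) = -39543/17490 = -39543*1/17490 = -13181/5830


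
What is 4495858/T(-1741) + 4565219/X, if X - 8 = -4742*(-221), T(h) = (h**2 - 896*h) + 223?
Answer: 1283581515349/240578680380 ≈ 5.3354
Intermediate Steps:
T(h) = 223 + h**2 - 896*h
X = 1047990 (X = 8 - 4742*(-221) = 8 + 1047982 = 1047990)
4495858/T(-1741) + 4565219/X = 4495858/(223 + (-1741)**2 - 896*(-1741)) + 4565219/1047990 = 4495858/(223 + 3031081 + 1559936) + 4565219*(1/1047990) = 4495858/4591240 + 4565219/1047990 = 4495858*(1/4591240) + 4565219/1047990 = 2247929/2295620 + 4565219/1047990 = 1283581515349/240578680380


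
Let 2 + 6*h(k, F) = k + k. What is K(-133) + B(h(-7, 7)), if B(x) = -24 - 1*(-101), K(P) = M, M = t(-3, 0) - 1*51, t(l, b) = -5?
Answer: 21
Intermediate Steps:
M = -56 (M = -5 - 1*51 = -5 - 51 = -56)
K(P) = -56
h(k, F) = -1/3 + k/3 (h(k, F) = -1/3 + (k + k)/6 = -1/3 + (2*k)/6 = -1/3 + k/3)
B(x) = 77 (B(x) = -24 + 101 = 77)
K(-133) + B(h(-7, 7)) = -56 + 77 = 21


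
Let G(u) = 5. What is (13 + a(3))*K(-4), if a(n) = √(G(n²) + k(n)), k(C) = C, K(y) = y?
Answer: -52 - 8*√2 ≈ -63.314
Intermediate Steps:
a(n) = √(5 + n)
(13 + a(3))*K(-4) = (13 + √(5 + 3))*(-4) = (13 + √8)*(-4) = (13 + 2*√2)*(-4) = -52 - 8*√2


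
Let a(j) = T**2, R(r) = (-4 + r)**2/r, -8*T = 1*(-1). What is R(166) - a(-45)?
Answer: 839725/5312 ≈ 158.08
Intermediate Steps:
T = 1/8 (T = -(-1)/8 = -1/8*(-1) = 1/8 ≈ 0.12500)
R(r) = (-4 + r)**2/r
a(j) = 1/64 (a(j) = (1/8)**2 = 1/64)
R(166) - a(-45) = (-4 + 166)**2/166 - 1*1/64 = (1/166)*162**2 - 1/64 = (1/166)*26244 - 1/64 = 13122/83 - 1/64 = 839725/5312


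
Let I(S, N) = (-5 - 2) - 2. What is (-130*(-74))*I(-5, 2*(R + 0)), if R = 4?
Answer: -86580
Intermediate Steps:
I(S, N) = -9 (I(S, N) = -7 - 2 = -9)
(-130*(-74))*I(-5, 2*(R + 0)) = -130*(-74)*(-9) = 9620*(-9) = -86580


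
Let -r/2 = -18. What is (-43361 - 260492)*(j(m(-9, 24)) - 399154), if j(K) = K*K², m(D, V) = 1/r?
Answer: 5658632852425619/46656 ≈ 1.2128e+11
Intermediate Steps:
r = 36 (r = -2*(-18) = 36)
m(D, V) = 1/36
j(K) = K³
(-43361 - 260492)*(j(m(-9, 24)) - 399154) = (-43361 - 260492)*((1/36)³ - 399154) = -303853*(1/46656 - 399154) = -303853*(-18622929023/46656) = 5658632852425619/46656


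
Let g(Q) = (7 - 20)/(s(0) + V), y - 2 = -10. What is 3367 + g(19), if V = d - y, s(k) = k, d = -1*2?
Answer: 20189/6 ≈ 3364.8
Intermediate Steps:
d = -2
y = -8 (y = 2 - 10 = -8)
V = 6 (V = -2 - 1*(-8) = -2 + 8 = 6)
g(Q) = -13/6 (g(Q) = (7 - 20)/(0 + 6) = -13/6)
3367 + g(19) = 3367 - 13/6 = 20189/6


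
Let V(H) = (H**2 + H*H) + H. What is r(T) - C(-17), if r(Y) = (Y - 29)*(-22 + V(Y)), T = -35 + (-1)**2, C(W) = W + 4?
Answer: -142115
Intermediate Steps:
C(W) = 4 + W
V(H) = H + 2*H**2 (V(H) = (H**2 + H**2) + H = 2*H**2 + H = H + 2*H**2)
T = -34 (T = -35 + 1 = -34)
r(Y) = (-29 + Y)*(-22 + Y*(1 + 2*Y)) (r(Y) = (Y - 29)*(-22 + Y*(1 + 2*Y)) = (-29 + Y)*(-22 + Y*(1 + 2*Y)))
r(T) - C(-17) = (638 - 57*(-34)**2 - 51*(-34) + 2*(-34)**3) - (4 - 17) = (638 - 57*1156 + 1734 + 2*(-39304)) - 1*(-13) = (638 - 65892 + 1734 - 78608) + 13 = -142128 + 13 = -142115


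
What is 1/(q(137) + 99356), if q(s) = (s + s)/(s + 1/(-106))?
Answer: 14521/1442777520 ≈ 1.0065e-5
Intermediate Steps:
q(s) = 2*s/(-1/106 + s) (q(s) = (2*s)/(s - 1/106) = (2*s)/(-1/106 + s) = 2*s/(-1/106 + s))
1/(q(137) + 99356) = 1/(212*137/(-1 + 106*137) + 99356) = 1/(212*137/(-1 + 14522) + 99356) = 1/(212*137/14521 + 99356) = 1/(212*137*(1/14521) + 99356) = 1/(29044/14521 + 99356) = 1/(1442777520/14521) = 14521/1442777520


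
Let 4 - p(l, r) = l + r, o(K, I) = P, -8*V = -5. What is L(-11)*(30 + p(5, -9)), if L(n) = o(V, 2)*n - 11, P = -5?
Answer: 1672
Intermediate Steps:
V = 5/8 (V = -⅛*(-5) = 5/8 ≈ 0.62500)
o(K, I) = -5
p(l, r) = 4 - l - r (p(l, r) = 4 - (l + r) = 4 + (-l - r) = 4 - l - r)
L(n) = -11 - 5*n (L(n) = -5*n - 11 = -11 - 5*n)
L(-11)*(30 + p(5, -9)) = (-11 - 5*(-11))*(30 + (4 - 1*5 - 1*(-9))) = (-11 + 55)*(30 + (4 - 5 + 9)) = 44*(30 + 8) = 44*38 = 1672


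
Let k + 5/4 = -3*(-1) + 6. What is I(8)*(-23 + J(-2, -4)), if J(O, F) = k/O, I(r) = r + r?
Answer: -430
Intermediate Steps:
k = 31/4 (k = -5/4 + (-3*(-1) + 6) = -5/4 + (3 + 6) = -5/4 + 9 = 31/4 ≈ 7.7500)
I(r) = 2*r
J(O, F) = 31/(4*O)
I(8)*(-23 + J(-2, -4)) = (2*8)*(-23 + (31/4)/(-2)) = 16*(-23 + (31/4)*(-½)) = 16*(-23 - 31/8) = 16*(-215/8) = -430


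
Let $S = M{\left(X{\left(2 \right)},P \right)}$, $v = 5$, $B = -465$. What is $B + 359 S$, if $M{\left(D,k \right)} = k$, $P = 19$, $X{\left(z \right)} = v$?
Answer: $6356$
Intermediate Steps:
$X{\left(z \right)} = 5$
$S = 19$
$B + 359 S = -465 + 359 \cdot 19 = -465 + 6821 = 6356$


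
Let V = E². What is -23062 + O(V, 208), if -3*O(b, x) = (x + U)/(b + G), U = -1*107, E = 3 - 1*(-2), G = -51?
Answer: -1798735/78 ≈ -23061.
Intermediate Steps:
E = 5 (E = 3 + 2 = 5)
U = -107
V = 25 (V = 5² = 25)
O(b, x) = -(-107 + x)/(3*(-51 + b)) (O(b, x) = -(x - 107)/(3*(b - 51)) = -(-107 + x)/(3*(-51 + b)))
-23062 + O(V, 208) = -23062 + (107 - 1*208)/(3*(-51 + 25)) = -23062 + (⅓)*(107 - 208)/(-26) = -23062 + (⅓)*(-1/26)*(-101) = -23062 + 101/78 = -1798735/78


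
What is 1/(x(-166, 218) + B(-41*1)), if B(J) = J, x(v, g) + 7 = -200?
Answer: -1/248 ≈ -0.0040323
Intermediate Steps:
x(v, g) = -207 (x(v, g) = -7 - 200 = -207)
1/(x(-166, 218) + B(-41*1)) = 1/(-207 - 41*1) = 1/(-207 - 41) = 1/(-248) = -1/248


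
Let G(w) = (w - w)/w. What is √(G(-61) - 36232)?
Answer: 2*I*√9058 ≈ 190.35*I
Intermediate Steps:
G(w) = 0 (G(w) = 0/w = 0)
√(G(-61) - 36232) = √(0 - 36232) = √(-36232) = 2*I*√9058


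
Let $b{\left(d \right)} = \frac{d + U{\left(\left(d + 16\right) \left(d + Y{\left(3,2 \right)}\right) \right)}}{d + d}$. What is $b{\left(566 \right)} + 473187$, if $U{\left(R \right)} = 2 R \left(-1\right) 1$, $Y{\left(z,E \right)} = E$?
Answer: $\frac{267493549}{566} \approx 4.726 \cdot 10^{5}$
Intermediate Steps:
$U{\left(R \right)} = - 2 R$ ($U{\left(R \right)} = - 2 R 1 = - 2 R$)
$b{\left(d \right)} = \frac{d - 2 \left(2 + d\right) \left(16 + d\right)}{2 d}$ ($b{\left(d \right)} = \frac{d - 2 \left(d + 16\right) \left(d + 2\right)}{d + d} = \frac{d - 2 \left(16 + d\right) \left(2 + d\right)}{2 d} = \left(d - 2 \left(2 + d\right) \left(16 + d\right)\right) \frac{1}{2 d} = \frac{d - 2 \left(2 + d\right) \left(16 + d\right)}{2 d}$)
$b{\left(566 \right)} + 473187 = \left(- \frac{35}{2} - 566 - \frac{32}{566}\right) + 473187 = \left(- \frac{35}{2} - 566 - \frac{16}{283}\right) + 473187 = - \frac{330293}{566} + 473187 = \frac{267493549}{566}$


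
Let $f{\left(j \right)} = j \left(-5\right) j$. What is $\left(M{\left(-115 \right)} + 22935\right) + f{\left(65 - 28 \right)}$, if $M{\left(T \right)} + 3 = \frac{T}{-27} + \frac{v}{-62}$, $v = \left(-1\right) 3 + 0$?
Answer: $\frac{26936849}{1674} \approx 16091.0$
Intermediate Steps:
$v = -3$ ($v = -3 + 0 = -3$)
$M{\left(T \right)} = - \frac{183}{62} - \frac{T}{27}$ ($M{\left(T \right)} = -3 + \left(\frac{T}{-27} - \frac{3}{-62}\right) = -3 + \left(T \left(- \frac{1}{27}\right) - - \frac{3}{62}\right) = -3 - \left(- \frac{3}{62} + \frac{T}{27}\right) = - \frac{183}{62} - \frac{T}{27}$)
$f{\left(j \right)} = - 5 j^{2}$ ($f{\left(j \right)} = - 5 j j = - 5 j^{2}$)
$\left(M{\left(-115 \right)} + 22935\right) + f{\left(65 - 28 \right)} = \left(\left(- \frac{183}{62} - - \frac{115}{27}\right) + 22935\right) - 5 \left(65 - 28\right)^{2} = \left(\left(- \frac{183}{62} + \frac{115}{27}\right) + 22935\right) - 5 \left(65 - 28\right)^{2} = \left(\frac{2189}{1674} + 22935\right) - 5 \cdot 37^{2} = \frac{38395379}{1674} - 6845 = \frac{26936849}{1674}$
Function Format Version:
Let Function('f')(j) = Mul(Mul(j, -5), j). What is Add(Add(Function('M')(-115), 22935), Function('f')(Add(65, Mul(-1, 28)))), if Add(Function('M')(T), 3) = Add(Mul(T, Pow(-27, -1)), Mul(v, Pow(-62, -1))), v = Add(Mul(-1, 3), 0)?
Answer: Rational(26936849, 1674) ≈ 16091.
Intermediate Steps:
v = -3 (v = Add(-3, 0) = -3)
Function('M')(T) = Add(Rational(-183, 62), Mul(Rational(-1, 27), T)) (Function('M')(T) = Add(-3, Add(Mul(T, Pow(-27, -1)), Mul(-3, Pow(-62, -1)))) = Add(-3, Add(Mul(T, Rational(-1, 27)), Mul(-3, Rational(-1, 62)))) = Add(-3, Add(Mul(Rational(-1, 27), T), Rational(3, 62))) = Add(-3, Add(Rational(3, 62), Mul(Rational(-1, 27), T))) = Add(Rational(-183, 62), Mul(Rational(-1, 27), T)))
Function('f')(j) = Mul(-5, Pow(j, 2)) (Function('f')(j) = Mul(Mul(-5, j), j) = Mul(-5, Pow(j, 2)))
Add(Add(Function('M')(-115), 22935), Function('f')(Add(65, Mul(-1, 28)))) = Add(Add(Add(Rational(-183, 62), Mul(Rational(-1, 27), -115)), 22935), Mul(-5, Pow(Add(65, Mul(-1, 28)), 2))) = Add(Add(Add(Rational(-183, 62), Rational(115, 27)), 22935), Mul(-5, Pow(Add(65, -28), 2))) = Add(Add(Rational(2189, 1674), 22935), Mul(-5, Pow(37, 2))) = Add(Rational(38395379, 1674), Mul(-5, 1369)) = Add(Rational(38395379, 1674), -6845) = Rational(26936849, 1674)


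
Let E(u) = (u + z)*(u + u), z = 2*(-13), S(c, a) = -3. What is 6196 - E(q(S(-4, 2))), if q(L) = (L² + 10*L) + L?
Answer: 3796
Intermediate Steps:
q(L) = L² + 11*L
z = -26
E(u) = 2*u*(-26 + u) (E(u) = (u - 26)*(u + u) = (-26 + u)*(2*u) = 2*u*(-26 + u))
6196 - E(q(S(-4, 2))) = 6196 - 2*(-3*(11 - 3))*(-26 - 3*(11 - 3)) = 6196 - 2*(-3*8)*(-26 - 3*8) = 6196 - 2*(-24)*(-26 - 24) = 6196 - 2*(-24)*(-50) = 6196 - 1*2400 = 6196 - 2400 = 3796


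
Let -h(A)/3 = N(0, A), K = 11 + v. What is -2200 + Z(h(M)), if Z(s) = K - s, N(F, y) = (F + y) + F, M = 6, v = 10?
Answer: -2161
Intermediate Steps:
N(F, y) = y + 2*F
K = 21 (K = 11 + 10 = 21)
h(A) = -3*A (h(A) = -3*(A + 2*0) = -3*(A + 0) = -3*A)
Z(s) = 21 - s
-2200 + Z(h(M)) = -2200 + (21 - (-3)*6) = -2200 + (21 - 1*(-18)) = -2200 + (21 + 18) = -2200 + 39 = -2161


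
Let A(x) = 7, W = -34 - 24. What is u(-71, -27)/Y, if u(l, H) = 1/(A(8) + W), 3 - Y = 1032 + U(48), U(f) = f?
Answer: 1/54927 ≈ 1.8206e-5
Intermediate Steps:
W = -58
Y = -1077 (Y = 3 - (1032 + 48) = 3 - 1*1080 = 3 - 1080 = -1077)
u(l, H) = -1/51 (u(l, H) = 1/(7 - 58) = 1/(-51) = -1/51)
u(-71, -27)/Y = -1/51/(-1077) = -1/51*(-1/1077) = 1/54927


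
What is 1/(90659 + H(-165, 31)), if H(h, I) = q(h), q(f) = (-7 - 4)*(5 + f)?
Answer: 1/92419 ≈ 1.0820e-5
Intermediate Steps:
q(f) = -55 - 11*f (q(f) = -11*(5 + f) = -55 - 11*f)
H(h, I) = -55 - 11*h
1/(90659 + H(-165, 31)) = 1/(90659 + (-55 - 11*(-165))) = 1/(90659 + (-55 + 1815)) = 1/(90659 + 1760) = 1/92419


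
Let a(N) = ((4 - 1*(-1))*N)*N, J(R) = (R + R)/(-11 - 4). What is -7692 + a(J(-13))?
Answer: -345464/45 ≈ -7677.0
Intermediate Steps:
J(R) = -2*R/15 (J(R) = (2*R)/(-15) = (2*R)*(-1/15) = -2*R/15)
a(N) = 5*N² (a(N) = ((4 + 1)*N)*N = (5*N)*N = 5*N²)
-7692 + a(J(-13)) = -7692 + 5*(-2/15*(-13))² = -7692 + 5*(26/15)² = -7692 + 5*(676/225) = -7692 + 676/45 = -345464/45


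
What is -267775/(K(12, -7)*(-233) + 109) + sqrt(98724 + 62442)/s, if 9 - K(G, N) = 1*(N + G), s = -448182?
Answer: 267775/823 - sqrt(161166)/448182 ≈ 325.36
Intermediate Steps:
K(G, N) = 9 - G - N (K(G, N) = 9 - (N + G) = 9 - (G + N) = 9 + (-G - N) = 9 - G - N)
-267775/(K(12, -7)*(-233) + 109) + sqrt(98724 + 62442)/s = -267775/((9 - 1*12 - 1*(-7))*(-233) + 109) + sqrt(98724 + 62442)/(-448182) = -267775/((9 - 12 + 7)*(-233) + 109) + sqrt(161166)*(-1/448182) = -267775/(4*(-233) + 109) - sqrt(161166)/448182 = -267775/(-932 + 109) - sqrt(161166)/448182 = -267775/(-823) - sqrt(161166)/448182 = -267775*(-1/823) - sqrt(161166)/448182 = 267775/823 - sqrt(161166)/448182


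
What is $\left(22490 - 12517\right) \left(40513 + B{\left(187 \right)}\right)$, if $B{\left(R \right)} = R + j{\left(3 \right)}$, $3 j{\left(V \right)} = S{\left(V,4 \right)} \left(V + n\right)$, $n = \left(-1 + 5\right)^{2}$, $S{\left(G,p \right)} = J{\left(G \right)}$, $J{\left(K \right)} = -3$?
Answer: $405711613$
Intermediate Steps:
$S{\left(G,p \right)} = -3$
$n = 16$ ($n = 4^{2} = 16$)
$j{\left(V \right)} = -16 - V$ ($j{\left(V \right)} = \frac{\left(-3\right) \left(V + 16\right)}{3} = \frac{\left(-3\right) \left(16 + V\right)}{3} = \frac{-48 - 3 V}{3} = -16 - V$)
$B{\left(R \right)} = -19 + R$ ($B{\left(R \right)} = R - 19 = -19 + R$)
$\left(22490 - 12517\right) \left(40513 + B{\left(187 \right)}\right) = \left(22490 - 12517\right) \left(40513 + \left(-19 + 187\right)\right) = 9973 \left(40513 + 168\right) = 9973 \cdot 40681 = 405711613$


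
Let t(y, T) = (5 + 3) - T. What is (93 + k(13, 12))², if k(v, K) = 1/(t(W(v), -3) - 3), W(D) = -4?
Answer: 555025/64 ≈ 8672.3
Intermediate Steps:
t(y, T) = 8 - T
k(v, K) = ⅛ (k(v, K) = 1/((8 - 1*(-3)) - 3) = 1/((8 + 3) - 3) = 1/(11 - 3) = 1/8 = ⅛)
(93 + k(13, 12))² = (93 + ⅛)² = (745/8)² = 555025/64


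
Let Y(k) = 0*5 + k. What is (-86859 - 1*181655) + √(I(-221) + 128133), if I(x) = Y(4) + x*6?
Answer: -268514 + √126811 ≈ -2.6816e+5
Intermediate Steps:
Y(k) = k (Y(k) = 0 + k = k)
I(x) = 4 + 6*x (I(x) = 4 + x*6 = 4 + 6*x)
(-86859 - 1*181655) + √(I(-221) + 128133) = (-86859 - 1*181655) + √((4 + 6*(-221)) + 128133) = (-86859 - 181655) + √((4 - 1326) + 128133) = -268514 + √(-1322 + 128133) = -268514 + √126811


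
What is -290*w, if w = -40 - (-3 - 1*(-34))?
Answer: 20590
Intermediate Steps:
w = -71 (w = -40 - (-3 + 34) = -40 - 1*31 = -40 - 31 = -71)
-290*w = -290*(-71) = 20590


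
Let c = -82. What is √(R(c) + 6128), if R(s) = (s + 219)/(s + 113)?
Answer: √5893255/31 ≈ 78.310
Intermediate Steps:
R(s) = (219 + s)/(113 + s)
√(R(c) + 6128) = √((219 - 82)/(113 - 82) + 6128) = √(137/31 + 6128) = √(190105/31) = √5893255/31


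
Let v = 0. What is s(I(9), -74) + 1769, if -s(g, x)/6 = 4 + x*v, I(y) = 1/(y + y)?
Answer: 1745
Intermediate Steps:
I(y) = 1/(2*y)
s(g, x) = -24 (s(g, x) = -6*(4 + x*0) = -6*(4 + 0) = -6*4 = -24)
s(I(9), -74) + 1769 = -24 + 1769 = 1745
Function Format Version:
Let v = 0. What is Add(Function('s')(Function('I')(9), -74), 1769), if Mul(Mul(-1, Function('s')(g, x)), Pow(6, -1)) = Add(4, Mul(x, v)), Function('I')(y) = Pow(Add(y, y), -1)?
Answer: 1745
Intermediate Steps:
Function('I')(y) = Mul(Rational(1, 2), Pow(y, -1)) (Function('I')(y) = Pow(Mul(2, y), -1) = Mul(Rational(1, 2), Pow(y, -1)))
Function('s')(g, x) = -24 (Function('s')(g, x) = Mul(-6, Add(4, Mul(x, 0))) = Mul(-6, Add(4, 0)) = Mul(-6, 4) = -24)
Add(Function('s')(Function('I')(9), -74), 1769) = Add(-24, 1769) = 1745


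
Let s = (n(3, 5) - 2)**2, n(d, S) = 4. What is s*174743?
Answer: 698972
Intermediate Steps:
s = 4 (s = (4 - 2)**2 = 2**2 = 4)
s*174743 = 4*174743 = 698972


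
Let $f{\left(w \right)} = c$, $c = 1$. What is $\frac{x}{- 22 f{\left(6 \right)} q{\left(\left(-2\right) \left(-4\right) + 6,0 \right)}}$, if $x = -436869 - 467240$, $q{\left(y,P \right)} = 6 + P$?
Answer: $\frac{904109}{132} \approx 6849.3$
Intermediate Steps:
$f{\left(w \right)} = 1$
$x = -904109$
$\frac{x}{- 22 f{\left(6 \right)} q{\left(\left(-2\right) \left(-4\right) + 6,0 \right)}} = - \frac{904109}{\left(-22\right) 1 \left(6 + 0\right)} = - \frac{904109}{\left(-22\right) 6} = - \frac{904109}{-132} = \left(-904109\right) \left(- \frac{1}{132}\right) = \frac{904109}{132}$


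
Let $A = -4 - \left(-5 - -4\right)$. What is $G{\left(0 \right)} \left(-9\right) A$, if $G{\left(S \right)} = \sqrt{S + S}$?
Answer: $0$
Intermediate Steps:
$G{\left(S \right)} = \sqrt{2} \sqrt{S}$ ($G{\left(S \right)} = \sqrt{2 S} = \sqrt{2} \sqrt{S}$)
$A = -3$ ($A = -4 - \left(-5 + 4\right) = -4 - -1 = -4 + 1 = -3$)
$G{\left(0 \right)} \left(-9\right) A = \sqrt{2} \sqrt{0} \left(-9\right) \left(-3\right) = \sqrt{2} \cdot 0 \left(-9\right) \left(-3\right) = 0 \left(-9\right) \left(-3\right) = 0 \left(-3\right) = 0$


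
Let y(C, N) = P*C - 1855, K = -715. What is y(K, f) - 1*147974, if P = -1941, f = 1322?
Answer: 1237986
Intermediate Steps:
y(C, N) = -1855 - 1941*C (y(C, N) = -1941*C - 1855 = -1855 - 1941*C)
y(K, f) - 1*147974 = (-1855 - 1941*(-715)) - 1*147974 = (-1855 + 1387815) - 147974 = 1385960 - 147974 = 1237986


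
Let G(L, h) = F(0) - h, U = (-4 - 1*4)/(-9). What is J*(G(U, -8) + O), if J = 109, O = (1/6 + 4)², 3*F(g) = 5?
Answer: 106057/36 ≈ 2946.0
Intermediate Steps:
F(g) = 5/3 (F(g) = (⅓)*5 = 5/3)
O = 625/36 (O = (1*(⅙) + 4)² = (⅙ + 4)² = (25/6)² = 625/36 ≈ 17.361)
U = 8/9 (U = (-4 - 4)*(-⅑) = -8*(-⅑) = 8/9 ≈ 0.88889)
G(L, h) = 5/3 - h
J*(G(U, -8) + O) = 109*((5/3 - 1*(-8)) + 625/36) = 109*((5/3 + 8) + 625/36) = 109*(29/3 + 625/36) = 109*(973/36) = 106057/36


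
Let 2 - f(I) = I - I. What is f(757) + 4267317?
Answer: 4267319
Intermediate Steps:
f(I) = 2 (f(I) = 2 - (I - I) = 2 - 1*0 = 2 + 0 = 2)
f(757) + 4267317 = 2 + 4267317 = 4267319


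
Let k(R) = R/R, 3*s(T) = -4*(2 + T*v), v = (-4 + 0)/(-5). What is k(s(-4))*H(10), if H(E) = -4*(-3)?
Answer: 12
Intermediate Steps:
v = ⅘ (v = -4*(-⅕) = ⅘ ≈ 0.80000)
s(T) = -8/3 - 16*T/15 (s(T) = (-4*(2 + T*(⅘)))/3 = (-4*(2 + 4*T/5))/3 = (-8 - 16*T/5)/3 = -8/3 - 16*T/15)
H(E) = 12
k(R) = 1
k(s(-4))*H(10) = 1*12 = 12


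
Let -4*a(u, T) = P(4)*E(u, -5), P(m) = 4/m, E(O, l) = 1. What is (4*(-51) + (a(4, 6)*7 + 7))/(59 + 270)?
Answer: -795/1316 ≈ -0.60410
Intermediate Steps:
a(u, T) = -¼ (a(u, T) = -4/4/4 = -4*(¼)/4 = -1/4 = -¼*1 = -¼)
(4*(-51) + (a(4, 6)*7 + 7))/(59 + 270) = (4*(-51) + (-¼*7 + 7))/(59 + 270) = (-204 + (-7/4 + 7))/329 = (-204 + 21/4)*(1/329) = -795/4*1/329 = -795/1316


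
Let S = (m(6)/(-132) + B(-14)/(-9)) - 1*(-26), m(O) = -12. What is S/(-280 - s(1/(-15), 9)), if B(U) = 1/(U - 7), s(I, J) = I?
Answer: -271270/2909907 ≈ -0.093223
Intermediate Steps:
B(U) = 1/(-7 + U)
S = 54254/2079 (S = (-12/(-132) + 1/(-7 - 14*(-9))) - 1*(-26) = (-12*(-1/132) - ⅑/(-21)) + 26 = (1/11 - 1/21*(-⅑)) + 26 = (1/11 + 1/189) + 26 = 200/2079 + 26 = 54254/2079 ≈ 26.096)
S/(-280 - s(1/(-15), 9)) = 54254/(2079*(-280 - 1/(-15))) = 54254/(2079*(-280 - (-1)/15)) = 54254/(2079*(-280 - 1*(-1/15))) = 54254/(2079*(-280 + 1/15)) = 54254/(2079*(-4199/15)) = (54254/2079)*(-15/4199) = -271270/2909907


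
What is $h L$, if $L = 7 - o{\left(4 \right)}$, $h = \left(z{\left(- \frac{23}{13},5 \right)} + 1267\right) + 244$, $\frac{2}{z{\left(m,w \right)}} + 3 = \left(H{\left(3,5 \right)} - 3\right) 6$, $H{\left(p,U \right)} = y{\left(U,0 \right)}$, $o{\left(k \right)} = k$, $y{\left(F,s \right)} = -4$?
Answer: $\frac{67993}{15} \approx 4532.9$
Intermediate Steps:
$H{\left(p,U \right)} = -4$
$z{\left(m,w \right)} = - \frac{2}{45}$ ($z{\left(m,w \right)} = \frac{2}{-3 + \left(-4 - 3\right) 6} = \frac{2}{-3 - 42} = \frac{2}{-45} = 2 \left(- \frac{1}{45}\right) = - \frac{2}{45}$)
$h = \frac{67993}{45}$ ($h = \left(- \frac{2}{45} + 1267\right) + 244 = \frac{57013}{45} + 244 = \frac{67993}{45} \approx 1511.0$)
$L = 3$ ($L = 7 - 4 = 3$)
$h L = \frac{67993}{45} \cdot 3 = \frac{67993}{15}$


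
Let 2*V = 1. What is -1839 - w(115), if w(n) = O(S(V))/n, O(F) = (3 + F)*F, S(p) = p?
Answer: -845947/460 ≈ -1839.0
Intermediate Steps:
V = ½ (V = (½)*1 = ½ ≈ 0.50000)
O(F) = F*(3 + F)
w(n) = 7/(4*n) (w(n) = ((3 + ½)/2)/n = ((½)*(7/2))/n = 7/(4*n))
-1839 - w(115) = -1839 - 7/(4*115) = -1839 - 1*7/460 = -1839 - 7/460 = -845947/460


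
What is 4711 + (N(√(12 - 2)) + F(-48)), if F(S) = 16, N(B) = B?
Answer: 4727 + √10 ≈ 4730.2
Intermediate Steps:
4711 + (N(√(12 - 2)) + F(-48)) = 4711 + (√(12 - 2) + 16) = 4711 + (√10 + 16) = 4711 + (16 + √10) = 4727 + √10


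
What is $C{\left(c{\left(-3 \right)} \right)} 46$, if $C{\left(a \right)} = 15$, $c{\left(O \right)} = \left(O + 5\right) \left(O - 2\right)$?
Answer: $690$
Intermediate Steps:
$c{\left(O \right)} = \left(-2 + O\right) \left(5 + O\right)$ ($c{\left(O \right)} = \left(5 + O\right) \left(-2 + O\right) = \left(-2 + O\right) \left(5 + O\right)$)
$C{\left(c{\left(-3 \right)} \right)} 46 = 15 \cdot 46 = 690$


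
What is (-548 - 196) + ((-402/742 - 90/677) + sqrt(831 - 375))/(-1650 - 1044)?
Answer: -167807630215/225547966 - sqrt(114)/1347 ≈ -744.01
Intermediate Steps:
(-548 - 196) + ((-402/742 - 90/677) + sqrt(831 - 375))/(-1650 - 1044) = -744 + ((-402*1/742 - 90*1/677) + sqrt(456))/(-2694) = -744 + ((-201/371 - 90/677) + 2*sqrt(114))*(-1/2694) = -744 + (-169467/251167 + 2*sqrt(114))*(-1/2694) = -744 + (56489/225547966 - sqrt(114)/1347) = -167807630215/225547966 - sqrt(114)/1347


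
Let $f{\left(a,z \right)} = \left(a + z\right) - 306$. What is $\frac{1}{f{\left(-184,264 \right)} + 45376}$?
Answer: $\frac{1}{45150} \approx 2.2148 \cdot 10^{-5}$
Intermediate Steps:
$f{\left(a,z \right)} = -306 + a + z$
$\frac{1}{f{\left(-184,264 \right)} + 45376} = \frac{1}{\left(-306 - 184 + 264\right) + 45376} = \frac{1}{-226 + 45376} = \frac{1}{45150}$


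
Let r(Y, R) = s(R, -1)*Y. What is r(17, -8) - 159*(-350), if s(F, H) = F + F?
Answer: 55378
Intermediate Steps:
s(F, H) = 2*F
r(Y, R) = 2*R*Y (r(Y, R) = (2*R)*Y = 2*R*Y)
r(17, -8) - 159*(-350) = 2*(-8)*17 - 159*(-350) = -272 + 55650 = 55378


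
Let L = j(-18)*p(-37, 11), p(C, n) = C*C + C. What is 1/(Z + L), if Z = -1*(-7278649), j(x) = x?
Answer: 1/7254673 ≈ 1.3784e-7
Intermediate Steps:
p(C, n) = C + C² (p(C, n) = C² + C = C + C²)
Z = 7278649
L = -23976 (L = -(-666)*(1 - 37) = -(-666)*(-36) = -18*1332 = -23976)
1/(Z + L) = 1/(7278649 - 23976) = 1/7254673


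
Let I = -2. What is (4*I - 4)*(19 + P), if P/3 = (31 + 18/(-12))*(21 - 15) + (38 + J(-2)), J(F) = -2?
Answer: -7896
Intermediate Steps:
P = 639 (P = 3*((31 + 18/(-12))*(21 - 15) + (38 - 2)) = 3*((31 + 18*(-1/12))*6 + 36) = 3*((31 - 3/2)*6 + 36) = 3*((59/2)*6 + 36) = 3*(177 + 36) = 3*213 = 639)
(4*I - 4)*(19 + P) = (4*(-2) - 4)*(19 + 639) = (-8 - 4)*658 = -12*658 = -7896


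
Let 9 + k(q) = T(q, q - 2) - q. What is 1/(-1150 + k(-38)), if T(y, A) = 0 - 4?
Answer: -1/1125 ≈ -0.00088889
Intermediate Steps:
T(y, A) = -4
k(q) = -13 - q (k(q) = -9 + (-4 - q) = -13 - q)
1/(-1150 + k(-38)) = 1/(-1150 + (-13 - 1*(-38))) = 1/(-1150 + (-13 + 38)) = 1/(-1150 + 25) = 1/(-1125) = -1/1125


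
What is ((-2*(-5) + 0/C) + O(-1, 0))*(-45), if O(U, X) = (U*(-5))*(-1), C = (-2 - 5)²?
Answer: -225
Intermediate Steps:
C = 49 (C = (-7)² = 49)
O(U, X) = 5*U (O(U, X) = -5*U*(-1) = 5*U)
((-2*(-5) + 0/C) + O(-1, 0))*(-45) = ((-2*(-5) + 0/49) + 5*(-1))*(-45) = ((10 + 0*(1/49)) - 5)*(-45) = ((10 + 0) - 5)*(-45) = (10 - 5)*(-45) = 5*(-45) = -225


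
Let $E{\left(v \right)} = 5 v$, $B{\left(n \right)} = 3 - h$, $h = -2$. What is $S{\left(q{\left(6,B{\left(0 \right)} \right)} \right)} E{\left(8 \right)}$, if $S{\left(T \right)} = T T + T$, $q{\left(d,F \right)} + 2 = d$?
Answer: $800$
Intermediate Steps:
$B{\left(n \right)} = 5$ ($B{\left(n \right)} = 3 - -2 = 3 + 2 = 5$)
$q{\left(d,F \right)} = -2 + d$
$S{\left(T \right)} = T + T^{2}$ ($S{\left(T \right)} = T^{2} + T = T + T^{2}$)
$S{\left(q{\left(6,B{\left(0 \right)} \right)} \right)} E{\left(8 \right)} = \left(-2 + 6\right) \left(1 + \left(-2 + 6\right)\right) 5 \cdot 8 = 4 \left(1 + 4\right) 40 = 4 \cdot 5 \cdot 40 = 20 \cdot 40 = 800$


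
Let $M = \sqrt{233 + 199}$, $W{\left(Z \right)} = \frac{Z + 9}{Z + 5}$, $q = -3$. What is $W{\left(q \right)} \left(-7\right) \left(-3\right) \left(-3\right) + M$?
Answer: $-189 + 12 \sqrt{3} \approx -168.22$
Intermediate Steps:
$W{\left(Z \right)} = \frac{9 + Z}{5 + Z}$
$M = 12 \sqrt{3}$ ($M = \sqrt{432} = 12 \sqrt{3} \approx 20.785$)
$W{\left(q \right)} \left(-7\right) \left(-3\right) \left(-3\right) + M = \frac{9 - 3}{5 - 3} \left(-7\right) \left(-3\right) \left(-3\right) + 12 \sqrt{3} = \frac{1}{2} \cdot 6 \cdot 21 \left(-3\right) + 12 \sqrt{3} = \frac{1}{2} \cdot 6 \left(-63\right) + 12 \sqrt{3} = 3 \left(-63\right) + 12 \sqrt{3} = -189 + 12 \sqrt{3}$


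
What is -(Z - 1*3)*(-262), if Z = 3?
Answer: 0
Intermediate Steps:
-(Z - 1*3)*(-262) = -(3 - 1*3)*(-262) = -(3 - 3)*(-262) = -0*(-262) = -1*0 = 0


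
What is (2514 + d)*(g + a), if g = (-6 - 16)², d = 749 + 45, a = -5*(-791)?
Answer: 14684212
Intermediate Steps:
a = 3955
d = 794
g = 484 (g = (-22)² = 484)
(2514 + d)*(g + a) = (2514 + 794)*(484 + 3955) = 3308*4439 = 14684212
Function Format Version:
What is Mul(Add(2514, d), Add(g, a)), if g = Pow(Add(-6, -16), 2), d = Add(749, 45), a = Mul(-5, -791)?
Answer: 14684212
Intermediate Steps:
a = 3955
d = 794
g = 484 (g = Pow(-22, 2) = 484)
Mul(Add(2514, d), Add(g, a)) = Mul(Add(2514, 794), Add(484, 3955)) = Mul(3308, 4439) = 14684212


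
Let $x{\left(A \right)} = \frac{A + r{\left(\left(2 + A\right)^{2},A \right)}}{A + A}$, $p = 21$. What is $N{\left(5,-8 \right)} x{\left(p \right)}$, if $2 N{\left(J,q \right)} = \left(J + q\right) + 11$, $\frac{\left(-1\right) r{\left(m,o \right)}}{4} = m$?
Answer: $- \frac{4190}{21} \approx -199.52$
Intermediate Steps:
$r{\left(m,o \right)} = - 4 m$
$N{\left(J,q \right)} = \frac{11}{2} + \frac{J}{2} + \frac{q}{2}$ ($N{\left(J,q \right)} = \frac{\left(J + q\right) + 11}{2} = \frac{11 + J + q}{2} = \frac{11}{2} + \frac{J}{2} + \frac{q}{2}$)
$x{\left(A \right)} = \frac{A - 4 \left(2 + A\right)^{2}}{2 A}$ ($x{\left(A \right)} = \frac{A - 4 \left(2 + A\right)^{2}}{A + A} = \frac{A - 4 \left(2 + A\right)^{2}}{2 A}$)
$N{\left(5,-8 \right)} x{\left(p \right)} = \left(\frac{11}{2} + \frac{1}{2} \cdot 5 + \frac{1}{2} \left(-8\right)\right) \frac{21 - 4 \left(2 + 21\right)^{2}}{2 \cdot 21} = \left(\frac{11}{2} + \frac{5}{2} - 4\right) \frac{1}{2} \cdot \frac{1}{21} \left(21 - 4 \cdot 23^{2}\right) = 4 \cdot \frac{1}{2} \cdot \frac{1}{21} \left(21 - 2116\right) = 4 \cdot \frac{1}{2} \cdot \frac{1}{21} \left(-2095\right) = 4 \left(- \frac{2095}{42}\right) = - \frac{4190}{21}$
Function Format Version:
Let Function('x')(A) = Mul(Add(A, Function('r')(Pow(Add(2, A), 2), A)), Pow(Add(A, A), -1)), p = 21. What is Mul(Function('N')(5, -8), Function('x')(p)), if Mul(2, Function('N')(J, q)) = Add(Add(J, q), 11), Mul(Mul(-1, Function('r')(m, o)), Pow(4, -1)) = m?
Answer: Rational(-4190, 21) ≈ -199.52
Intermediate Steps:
Function('r')(m, o) = Mul(-4, m)
Function('N')(J, q) = Add(Rational(11, 2), Mul(Rational(1, 2), J), Mul(Rational(1, 2), q)) (Function('N')(J, q) = Mul(Rational(1, 2), Add(Add(J, q), 11)) = Mul(Rational(1, 2), Add(11, J, q)) = Add(Rational(11, 2), Mul(Rational(1, 2), J), Mul(Rational(1, 2), q)))
Function('x')(A) = Mul(Rational(1, 2), Pow(A, -1), Add(A, Mul(-4, Pow(Add(2, A), 2)))) (Function('x')(A) = Mul(Add(A, Mul(-4, Pow(Add(2, A), 2))), Pow(Add(A, A), -1)) = Mul(Add(A, Mul(-4, Pow(Add(2, A), 2))), Pow(Mul(2, A), -1)) = Mul(Add(A, Mul(-4, Pow(Add(2, A), 2))), Mul(Rational(1, 2), Pow(A, -1))) = Mul(Rational(1, 2), Pow(A, -1), Add(A, Mul(-4, Pow(Add(2, A), 2)))))
Mul(Function('N')(5, -8), Function('x')(p)) = Mul(Add(Rational(11, 2), Mul(Rational(1, 2), 5), Mul(Rational(1, 2), -8)), Mul(Rational(1, 2), Pow(21, -1), Add(21, Mul(-4, Pow(Add(2, 21), 2))))) = Mul(Add(Rational(11, 2), Rational(5, 2), -4), Mul(Rational(1, 2), Rational(1, 21), Add(21, Mul(-4, Pow(23, 2))))) = Mul(4, Mul(Rational(1, 2), Rational(1, 21), Add(21, Mul(-4, 529)))) = Mul(4, Mul(Rational(1, 2), Rational(1, 21), Add(21, -2116))) = Mul(4, Mul(Rational(1, 2), Rational(1, 21), -2095)) = Mul(4, Rational(-2095, 42)) = Rational(-4190, 21)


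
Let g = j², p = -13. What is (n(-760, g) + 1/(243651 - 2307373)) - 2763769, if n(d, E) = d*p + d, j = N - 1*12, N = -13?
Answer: -5684829743579/2063722 ≈ -2.7546e+6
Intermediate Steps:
j = -25 (j = -13 - 1*12 = -13 - 12 = -25)
g = 625 (g = (-25)² = 625)
n(d, E) = -12*d (n(d, E) = d*(-13) + d = -13*d + d = -12*d)
(n(-760, g) + 1/(243651 - 2307373)) - 2763769 = (-12*(-760) + 1/(243651 - 2307373)) - 2763769 = (9120 + 1/(-2063722)) - 2763769 = (9120 - 1/2063722) - 2763769 = 18821144639/2063722 - 2763769 = -5684829743579/2063722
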